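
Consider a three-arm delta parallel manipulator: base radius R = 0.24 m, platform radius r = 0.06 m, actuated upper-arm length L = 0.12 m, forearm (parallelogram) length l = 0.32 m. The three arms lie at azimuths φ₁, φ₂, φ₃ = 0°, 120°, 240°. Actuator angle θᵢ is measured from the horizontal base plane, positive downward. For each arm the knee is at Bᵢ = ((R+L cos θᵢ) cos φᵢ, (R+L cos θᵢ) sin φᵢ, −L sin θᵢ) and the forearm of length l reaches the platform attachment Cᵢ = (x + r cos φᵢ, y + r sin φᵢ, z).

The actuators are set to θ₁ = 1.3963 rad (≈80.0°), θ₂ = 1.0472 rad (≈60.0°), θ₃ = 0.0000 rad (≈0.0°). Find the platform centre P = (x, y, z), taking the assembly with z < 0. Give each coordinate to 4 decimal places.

arm 1 at φ=0.0°: e+L cos θ1 = 0.2008;  O1 = (0.2008, 0.0000, -0.1182)
φ2=120.0°: virtual centre (-0.1200, 0.2078, -0.1039), radius l
O3 = (0.3000·cos240.0°, 0.3000·sin240.0°, 0.0000) = (-0.1500, -0.2598, 0.0000)
eliminate P² terms by subtracting sphere 1 from 2 and 3
[-0.6417 0.4157 0.0285]·P = 0.0141;  [-0.7017 -0.5196 0.2364]·P = 0.0357
Cramer: x(z) = -0.0355+0.1809z;  y(z) = -0.0208+0.2106z
quadratic in z: (1.0771)z²+(0.1421)z+(-0.0322)=0, √Δ=0.3985 → z ∈ {-0.2509, 0.1190}; z = -0.2509 (taking z<0)
x = -0.0809, y = -0.0737

(-0.0809, -0.0737, -0.2509)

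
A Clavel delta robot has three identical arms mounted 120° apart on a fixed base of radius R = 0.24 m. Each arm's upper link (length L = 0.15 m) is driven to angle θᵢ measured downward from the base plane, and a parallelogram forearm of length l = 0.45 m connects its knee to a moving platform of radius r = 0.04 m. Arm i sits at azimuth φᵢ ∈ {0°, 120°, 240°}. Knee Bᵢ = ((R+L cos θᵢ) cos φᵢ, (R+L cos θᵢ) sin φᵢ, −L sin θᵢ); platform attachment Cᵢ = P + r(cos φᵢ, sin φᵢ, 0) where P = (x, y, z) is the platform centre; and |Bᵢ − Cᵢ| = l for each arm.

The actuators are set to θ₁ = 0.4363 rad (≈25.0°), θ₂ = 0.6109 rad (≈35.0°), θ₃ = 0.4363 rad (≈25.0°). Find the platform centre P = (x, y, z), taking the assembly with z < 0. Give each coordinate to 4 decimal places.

centre 1 = (0.3359·cos0.0°, 0.3359·sin0.0°, -0.0634) = (0.3359, 0.0000, -0.0634)
arm 2 at φ=120.0°: (R−r)+L cos θ2 = 0.3229;  centre 2 = (-0.1614, 0.2796, -0.0860)
arm 3 at φ=240.0°: (R−r)+L cos θ3 = 0.3359;  centre 3 = (-0.1680, -0.2909, -0.0634)
eliminate P² terms by subtracting sphere 1 from 2 and 3
linear system: -0.9948x+0.5592y = -0.0052−-0.0453z; -1.0078x+-0.5819y = 0.0000−0.0000z
Cramer: x(z) = 0.0027-0.0231z;  y(z) = -0.0046+0.0400z
sphere 1 gives Az²+Bz+C=0 with A=1.0021, B=0.1418, C=-0.0874;  B²−4AC=0.3704;  roots -0.3744, 0.2329;  negative root z = -0.3744
x = 0.0113, y = -0.0196

(0.0113, -0.0196, -0.3744)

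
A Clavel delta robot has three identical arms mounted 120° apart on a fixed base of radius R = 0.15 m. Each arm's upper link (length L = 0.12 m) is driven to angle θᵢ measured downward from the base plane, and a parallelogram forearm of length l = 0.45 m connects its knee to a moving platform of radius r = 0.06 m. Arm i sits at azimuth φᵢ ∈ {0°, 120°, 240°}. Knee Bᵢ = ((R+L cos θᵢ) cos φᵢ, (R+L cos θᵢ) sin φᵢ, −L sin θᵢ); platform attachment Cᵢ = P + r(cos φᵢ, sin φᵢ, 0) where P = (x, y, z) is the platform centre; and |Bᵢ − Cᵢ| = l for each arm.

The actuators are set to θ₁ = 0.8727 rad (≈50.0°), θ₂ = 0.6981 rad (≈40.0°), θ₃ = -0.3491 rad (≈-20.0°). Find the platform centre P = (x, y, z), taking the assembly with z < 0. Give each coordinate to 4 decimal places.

φ1=0.0°: virtual centre (0.1671, 0.0000, -0.0919), radius l
arm 2 at φ=120.0°: e+L cos θ2 = 0.1819;  O2 = (-0.0910, 0.1576, -0.0771)
arm 3 at φ=240.0°: e+L cos θ3 = 0.2028;  O3 = (-0.1014, -0.1756, 0.0410)
eliminate P² terms by subtracting sphere 1 from 2 and 3
plane₁₂: -0.5162x+0.3151y+0.0296z = 0.0027
det = 0.3505;  x = -0.0084+0.2687z,  y = -0.0054+0.3463z
sphere 1 gives Az²+Bz+C=0 with A=1.1922, B=0.0858, C=-0.1632;  B²−4AC=0.7856;  roots -0.4077, 0.3358;  negative root z = -0.4077
x = -0.1180, y = -0.1466

(-0.1180, -0.1466, -0.4077)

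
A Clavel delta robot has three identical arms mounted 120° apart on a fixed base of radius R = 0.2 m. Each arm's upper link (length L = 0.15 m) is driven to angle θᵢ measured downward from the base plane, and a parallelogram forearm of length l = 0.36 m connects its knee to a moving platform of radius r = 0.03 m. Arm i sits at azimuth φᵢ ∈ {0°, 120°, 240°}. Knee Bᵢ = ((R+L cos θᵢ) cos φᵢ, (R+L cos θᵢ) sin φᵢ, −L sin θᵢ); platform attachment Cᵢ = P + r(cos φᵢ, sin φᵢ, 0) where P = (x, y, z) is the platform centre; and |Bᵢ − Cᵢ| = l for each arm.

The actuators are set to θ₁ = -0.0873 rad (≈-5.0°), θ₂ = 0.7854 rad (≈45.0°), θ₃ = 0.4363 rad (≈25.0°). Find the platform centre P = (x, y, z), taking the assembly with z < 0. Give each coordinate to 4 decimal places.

(0.0608, -0.0318, -0.2353)

arm 1 at φ=0.0°: ρ1 = 0.3194;  centre 1 = (0.3194, 0.0000, 0.0131)
φ2=120.0°: virtual centre (-0.1380, 0.2391, -0.1061), radius l
arm 3 at φ=240.0°: ρ3 = 0.3059;  centre 3 = (-0.1530, -0.2650, -0.0634)
|centre ₂|²−|centre ₁|² = -0.0147;  |centre ₃|²−|centre ₁|² = -0.0046
[-0.9149 0.4782 -0.2383]·P = -0.0147;  [-0.9448 -0.5299 -0.1529]·P = -0.0046
det = 0.9366;  x = 0.0107+-0.2129z,  y = -0.0104+0.0910z
into |P−centre ₁|² = l²: 1.0536z² + 0.1034z + -0.0340 = 0;  Δ = 0.1540;  z = -0.2353 or 0.1371 → z<0 root = -0.2353
x = 0.0608, y = -0.0318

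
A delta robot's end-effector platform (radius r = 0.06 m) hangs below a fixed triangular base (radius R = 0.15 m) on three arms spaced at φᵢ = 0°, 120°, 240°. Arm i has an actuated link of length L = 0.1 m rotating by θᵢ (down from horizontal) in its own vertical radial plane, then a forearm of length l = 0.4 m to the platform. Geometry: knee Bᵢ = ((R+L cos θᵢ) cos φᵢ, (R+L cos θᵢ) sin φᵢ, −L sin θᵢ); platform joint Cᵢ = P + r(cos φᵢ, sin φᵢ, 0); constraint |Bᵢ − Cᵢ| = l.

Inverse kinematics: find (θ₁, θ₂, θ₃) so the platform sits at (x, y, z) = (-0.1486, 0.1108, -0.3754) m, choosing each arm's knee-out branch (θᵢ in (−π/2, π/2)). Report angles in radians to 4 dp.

rotate P by −φ1: (-0.1486, 0.1108, -0.3754)
  e−x'=0.2386;  (l²−L²−(e−x')²−y'²−z²)/2L = -0.3007
  θ1 = atan2(B,A) + arccos(C/0.4448) = 1.3084
arm 2 (φ=120.0°): x'=0.1703, y'=0.0733
  A cos θ + B sin θ = C:  -0.0803·cos θ + -0.3754·sin θ = -0.0137
  √(A²+B²)=0.3839;  θ2 = -1.7814+1.6065 ≈ -0.1750
φ3=240.0° → target in arm frame (-0.0217, -0.1841)
  A cos θ + B sin θ = C:  0.1117·cos θ + -0.3754·sin θ = -0.1864
  √(A²+B²)=0.3917;  θ3 = -1.2817+2.0668 ≈ 0.7851

θ₁ = 1.3084, θ₂ = -0.1750, θ₃ = 0.7851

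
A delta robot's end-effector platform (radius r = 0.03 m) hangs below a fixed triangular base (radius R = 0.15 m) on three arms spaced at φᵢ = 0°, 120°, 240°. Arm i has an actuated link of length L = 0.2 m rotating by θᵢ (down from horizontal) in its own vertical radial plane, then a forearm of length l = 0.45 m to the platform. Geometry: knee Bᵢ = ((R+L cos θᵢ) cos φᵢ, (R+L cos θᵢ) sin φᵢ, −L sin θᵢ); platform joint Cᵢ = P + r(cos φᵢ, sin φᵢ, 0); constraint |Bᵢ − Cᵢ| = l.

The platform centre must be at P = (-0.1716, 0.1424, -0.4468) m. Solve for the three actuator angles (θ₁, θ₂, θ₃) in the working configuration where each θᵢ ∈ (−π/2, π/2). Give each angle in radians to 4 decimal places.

θ₁ = 1.3090, θ₂ = 0.0871, θ₃ = 0.9599

arm 1 (φ=0.0°): x'=-0.1716, y'=0.1424
  e−x'=0.2916;  (l²−L²−(e−x')²−y'²−z²)/2L = -0.3561
  √(A²+B²)=0.5335;  θ1 = -0.9926+2.3015 ≈ 1.3090
φ2=120.0° → target in arm frame (0.2091, 0.0774)
  e−x'=-0.0891;  (l²−L²−(e−x')²−y'²−z²)/2L = -0.1277
  √(A²+B²)=0.4556;  θ2 = -1.7677+1.8548 ≈ 0.0871
rotate P by −φ3: (-0.0375, -0.2198, -0.4468)
  A cos θ + B sin θ = C:  0.1575·cos θ + -0.4468·sin θ = -0.2756
  √(A²+B²)=0.4738;  θ3 = -1.2318+2.1918 ≈ 0.9599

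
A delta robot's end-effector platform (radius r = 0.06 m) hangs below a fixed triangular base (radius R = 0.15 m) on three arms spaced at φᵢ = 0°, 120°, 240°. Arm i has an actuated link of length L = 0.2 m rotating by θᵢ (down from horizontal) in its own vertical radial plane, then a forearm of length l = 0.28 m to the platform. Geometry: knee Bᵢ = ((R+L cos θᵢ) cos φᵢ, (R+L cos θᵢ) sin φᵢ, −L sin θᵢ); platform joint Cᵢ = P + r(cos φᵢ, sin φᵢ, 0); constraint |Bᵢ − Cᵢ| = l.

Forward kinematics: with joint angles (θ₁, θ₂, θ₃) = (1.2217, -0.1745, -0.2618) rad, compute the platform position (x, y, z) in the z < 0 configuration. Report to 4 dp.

φ1=0.0°: virtual centre (0.1584, 0.0000, -0.1879), radius l
φ2=120.0°: virtual centre (-0.1435, 0.2485, 0.0347), radius l
φ3=240.0°: virtual centre (-0.1416, -0.2452, 0.0518), radius l
|centre ₂|²−|centre ₁|² = 0.0231;  |centre ₃|²−|centre ₁|² = 0.0225
[-0.6038 0.4970 0.4453]·P = 0.0231;  [-0.6000 -0.4905 0.4794]·P = 0.0225
det = 0.5944;  x = -0.0379+0.7684z,  y = 0.0005+0.0375z
sphere 1 gives Az²+Bz+C=0 with A=1.5918, B=0.0743, C=-0.0046;  B²−4AC=0.0345;  roots -0.0817, 0.0350;  negative root z = -0.0817
x = -0.1006, y = -0.0025

(-0.1006, -0.0025, -0.0817)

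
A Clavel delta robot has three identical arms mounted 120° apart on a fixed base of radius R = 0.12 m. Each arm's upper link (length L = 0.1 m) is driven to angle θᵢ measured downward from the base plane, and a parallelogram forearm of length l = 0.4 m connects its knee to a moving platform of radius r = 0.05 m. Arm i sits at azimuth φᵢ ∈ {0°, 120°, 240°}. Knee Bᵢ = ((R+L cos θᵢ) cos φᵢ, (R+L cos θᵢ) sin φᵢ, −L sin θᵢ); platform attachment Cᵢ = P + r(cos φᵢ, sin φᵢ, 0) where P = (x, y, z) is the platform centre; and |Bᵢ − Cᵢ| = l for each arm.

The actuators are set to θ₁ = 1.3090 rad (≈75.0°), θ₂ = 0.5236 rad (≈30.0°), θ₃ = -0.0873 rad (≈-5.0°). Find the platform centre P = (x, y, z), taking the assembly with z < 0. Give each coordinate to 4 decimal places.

(-0.1835, -0.0764, -0.3724)

arm 1 at φ=0.0°: (R−r)+L cos θ1 = 0.0959;  O1 = (0.0959, 0.0000, -0.0966)
arm 2 at φ=120.0°: (R−r)+L cos θ2 = 0.1566;  O2 = (-0.0783, 0.1356, -0.0500)
φ3=240.0°: virtual centre (-0.0848, -0.1469, 0.0087), radius l
eliminate P² terms by subtracting sphere 1 from 2 and 3
plane₁₂: -0.3484x+0.2712y+0.0932z = 0.0085
Cramer: x(z) = -0.0264+0.4218z;  y(z) = -0.0026+0.1981z
into |P−O₁|² = l²: 1.2171z² + 0.0890z + -0.1357 = 0;  Δ = 0.6686;  z = -0.3724 or 0.2993 → z<0 root = -0.3724
x = -0.1835, y = -0.0764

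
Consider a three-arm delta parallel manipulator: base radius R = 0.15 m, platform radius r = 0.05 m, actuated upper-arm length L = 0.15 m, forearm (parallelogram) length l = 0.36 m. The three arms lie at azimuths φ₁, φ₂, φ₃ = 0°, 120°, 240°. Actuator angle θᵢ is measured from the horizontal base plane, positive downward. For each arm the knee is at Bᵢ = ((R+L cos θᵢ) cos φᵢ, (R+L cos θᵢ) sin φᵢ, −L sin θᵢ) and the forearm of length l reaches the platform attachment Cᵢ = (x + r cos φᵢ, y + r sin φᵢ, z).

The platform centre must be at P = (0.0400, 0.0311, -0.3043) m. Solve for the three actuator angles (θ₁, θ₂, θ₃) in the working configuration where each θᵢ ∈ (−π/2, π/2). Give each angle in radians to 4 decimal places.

θ₁ = 0.0877, θ₂ = 0.2620, θ₃ = 0.5234

φ1=0.0° → target in arm frame (0.0400, 0.0311)
  A=0.0600, B=-0.3043, C=(l²−L²−A²−y'²−z²)/(2L)=0.0331
  √(A²+B²)=0.3102;  θ1 = -1.3761+1.4638 ≈ 0.0877
φ2=120.0° → target in arm frame (0.0069, -0.0502)
  A=0.0931, B=-0.3043, C=(l²−L²−A²−y'²−z²)/(2L)=0.0111
  γ=atan2(-0.3043,0.0931)=-1.2740;  ψ=arccos(0.0348)=1.5360;  θ2=γ+ψ≈0.2620
arm 3 (φ=240.0°): x'=-0.0469, y'=0.0191
  A cos θ + B sin θ = C:  0.1469·cos θ + -0.3043·sin θ = -0.0248
  γ=atan2(-0.3043,0.1469)=-1.1210;  ψ=arccos(-0.0735)=1.6444;  θ3=γ+ψ≈0.5234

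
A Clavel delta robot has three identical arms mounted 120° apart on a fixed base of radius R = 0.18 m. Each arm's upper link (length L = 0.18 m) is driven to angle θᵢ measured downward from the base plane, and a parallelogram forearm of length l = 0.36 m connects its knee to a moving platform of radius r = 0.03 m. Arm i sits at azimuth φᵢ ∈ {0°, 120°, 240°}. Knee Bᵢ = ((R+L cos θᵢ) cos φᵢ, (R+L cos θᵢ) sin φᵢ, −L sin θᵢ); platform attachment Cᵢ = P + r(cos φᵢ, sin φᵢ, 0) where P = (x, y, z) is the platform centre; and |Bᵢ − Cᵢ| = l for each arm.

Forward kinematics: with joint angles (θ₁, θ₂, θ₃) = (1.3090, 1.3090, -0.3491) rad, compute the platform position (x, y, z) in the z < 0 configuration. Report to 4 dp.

(-0.1006, -0.1742, -0.2785)

S1 = (0.1966·cos0.0°, 0.1966·sin0.0°, -0.1739) = (0.1966, 0.0000, -0.1739)
S2 = (0.1966·cos120.0°, 0.1966·sin120.0°, -0.1739) = (-0.0983, 0.1702, -0.1739)
φ3=240.0°: virtual centre (-0.1596, -0.2764, 0.0616), radius l
subtract pairs → two planes through P
plane₁₂: -0.5898x+0.3405y+0.0000z = 0.0000
Cramer: x(z) = -0.0220+0.2820z;  y(z) = -0.0381+0.4884z
into |P−S₁|² = l²: 1.3181z² + 0.1872z + -0.0501 = 0;  Δ = 0.2993;  z = -0.2785 or 0.1365 → z<0 root = -0.2785
x = -0.1006, y = -0.1742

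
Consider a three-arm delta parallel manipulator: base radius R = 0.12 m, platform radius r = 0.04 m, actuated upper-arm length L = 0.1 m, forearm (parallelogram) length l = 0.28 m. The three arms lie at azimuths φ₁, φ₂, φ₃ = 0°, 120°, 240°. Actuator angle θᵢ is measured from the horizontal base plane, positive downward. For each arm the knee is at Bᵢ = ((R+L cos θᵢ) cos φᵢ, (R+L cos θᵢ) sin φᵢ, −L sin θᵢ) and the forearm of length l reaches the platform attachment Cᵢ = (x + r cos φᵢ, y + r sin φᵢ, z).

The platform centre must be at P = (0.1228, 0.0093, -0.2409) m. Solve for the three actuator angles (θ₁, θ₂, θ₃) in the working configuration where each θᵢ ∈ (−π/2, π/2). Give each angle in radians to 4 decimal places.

φ1=0.0° → target in arm frame (0.1228, 0.0093)
  A=-0.0428, B=-0.2409, C=(l²−L²−A²−y'²−z²)/(2L)=0.0422
  √(A²+B²)=0.2447;  θ1 = -1.7466+1.3973 ≈ -0.3494
arm 2 (φ=120.0°): x'=-0.0533, y'=-0.1110
  A cos θ + B sin θ = C:  0.1333·cos θ + -0.2409·sin θ = -0.0987
  √(A²+B²)=0.2753;  θ2 = -1.0652+1.9373 ≈ 0.8721
φ3=240.0° → target in arm frame (-0.0695, 0.1017)
  A=0.1495, B=-0.2409, C=(l²−L²−A²−y'²−z²)/(2L)=-0.1116
  θ3 = atan2(B,A) + arccos(C/0.2835) = 0.9597

θ₁ = -0.3494, θ₂ = 0.8721, θ₃ = 0.9597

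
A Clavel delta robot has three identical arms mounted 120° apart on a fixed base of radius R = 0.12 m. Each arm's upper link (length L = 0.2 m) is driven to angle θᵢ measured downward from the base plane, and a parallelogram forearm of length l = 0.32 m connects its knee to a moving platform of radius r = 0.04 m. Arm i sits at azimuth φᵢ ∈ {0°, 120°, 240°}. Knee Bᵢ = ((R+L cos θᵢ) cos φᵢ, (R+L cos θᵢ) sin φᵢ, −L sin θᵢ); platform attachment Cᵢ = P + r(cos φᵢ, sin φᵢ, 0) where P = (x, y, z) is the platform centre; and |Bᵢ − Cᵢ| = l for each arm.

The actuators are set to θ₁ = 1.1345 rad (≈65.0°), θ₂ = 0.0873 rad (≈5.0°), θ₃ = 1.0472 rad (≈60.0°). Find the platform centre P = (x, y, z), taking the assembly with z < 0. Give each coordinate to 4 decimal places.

arm 1 at φ=0.0°: e+L cos θ1 = 0.1645;  centre 1 = (0.1645, 0.0000, -0.1813)
φ2=120.0°: virtual centre (-0.1396, 0.2418, -0.0174), radius l
arm 3 at φ=240.0°: e+L cos θ3 = 0.1800;  centre 3 = (-0.0900, -0.1559, -0.1732)
subtract pairs → two planes through P
[-0.6083 0.4837 0.3277]·P = 0.0184;  [-0.5090 -0.3118 0.0161]·P = 0.0025
Cramer: x(z) = -0.0159+0.2523z;  y(z) = 0.0180-0.3602z
sphere 1 gives Az²+Bz+C=0 with A=1.1934, B=0.2586, C=-0.0367;  B²−4AC=0.2419;  roots -0.3144, 0.0978;  negative root z = -0.3144
x = -0.0952, y = 0.1312

(-0.0952, 0.1312, -0.3144)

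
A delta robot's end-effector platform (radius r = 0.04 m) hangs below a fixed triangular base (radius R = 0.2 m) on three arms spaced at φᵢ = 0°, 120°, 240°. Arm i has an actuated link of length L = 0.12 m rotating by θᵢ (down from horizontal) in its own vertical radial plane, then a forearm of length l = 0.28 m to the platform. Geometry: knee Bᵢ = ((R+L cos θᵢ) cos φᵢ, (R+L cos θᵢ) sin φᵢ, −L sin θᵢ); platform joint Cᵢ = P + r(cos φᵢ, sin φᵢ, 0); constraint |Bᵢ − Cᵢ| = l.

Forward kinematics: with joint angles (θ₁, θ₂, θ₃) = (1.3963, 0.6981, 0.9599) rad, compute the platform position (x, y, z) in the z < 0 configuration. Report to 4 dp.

O1 = (0.1808·cos0.0°, 0.1808·sin0.0°, -0.1182) = (0.1808, 0.0000, -0.1182)
arm 2 at φ=120.0°: e+L cos θ2 = 0.2519;  O2 = (-0.1260, 0.2182, -0.0771)
O3 = (0.2288·cos240.0°, 0.2288·sin240.0°, -0.0983) = (-0.1144, -0.1982, -0.0983)
|O₂|²−|O₁|² = 0.0228;  |O₃|²−|O₁|² = 0.0154
plane₁₂: -0.6136x+0.4364y+0.0821z = 0.0228
det = 0.5009;  x = -0.0314+0.0996z,  y = 0.0080+-0.0481z
quadratic in z: (1.0122)z²+(0.1933)z+(-0.0193)=0, √Δ=0.3401 → z ∈ {-0.2635, 0.0725}; z = -0.2635 (taking z<0)
x = -0.0576, y = 0.0207

(-0.0576, 0.0207, -0.2635)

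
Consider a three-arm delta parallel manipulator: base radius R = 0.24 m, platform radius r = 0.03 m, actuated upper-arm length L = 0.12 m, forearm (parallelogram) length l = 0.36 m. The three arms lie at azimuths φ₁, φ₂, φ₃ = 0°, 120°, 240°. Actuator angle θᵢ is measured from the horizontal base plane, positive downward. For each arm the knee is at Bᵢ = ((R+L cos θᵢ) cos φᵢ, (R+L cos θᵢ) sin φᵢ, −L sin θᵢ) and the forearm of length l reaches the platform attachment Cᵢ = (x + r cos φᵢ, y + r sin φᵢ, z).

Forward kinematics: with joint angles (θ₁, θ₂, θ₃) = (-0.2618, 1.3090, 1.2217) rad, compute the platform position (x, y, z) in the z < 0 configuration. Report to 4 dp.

(0.1238, -0.0083, -0.2668)

arm 1 at φ=0.0°: (R−r)+L cos θ1 = 0.3259;  O1 = (0.3259, 0.0000, 0.0311)
φ2=120.0°: virtual centre (-0.1205, 0.2088, -0.1159), radius l
arm 3 at φ=240.0°: (R−r)+L cos θ3 = 0.2510;  O3 = (-0.1255, -0.2174, -0.1128)
eliminate P² terms by subtracting sphere 1 from 2 and 3
[-0.8929 0.4175 -0.2939]·P = -0.0356;  [-0.9029 -0.4348 -0.2876]·P = -0.0314
det = 0.7652;  x = 0.0374+-0.3240z,  y = -0.0054+0.0112z
quadratic in z: (1.1051)z²+(0.1247)z+(-0.0454)=0, √Δ=0.4649 → z ∈ {-0.2668, 0.1539}; z = -0.2668 (taking z<0)
x = 0.1238, y = -0.0083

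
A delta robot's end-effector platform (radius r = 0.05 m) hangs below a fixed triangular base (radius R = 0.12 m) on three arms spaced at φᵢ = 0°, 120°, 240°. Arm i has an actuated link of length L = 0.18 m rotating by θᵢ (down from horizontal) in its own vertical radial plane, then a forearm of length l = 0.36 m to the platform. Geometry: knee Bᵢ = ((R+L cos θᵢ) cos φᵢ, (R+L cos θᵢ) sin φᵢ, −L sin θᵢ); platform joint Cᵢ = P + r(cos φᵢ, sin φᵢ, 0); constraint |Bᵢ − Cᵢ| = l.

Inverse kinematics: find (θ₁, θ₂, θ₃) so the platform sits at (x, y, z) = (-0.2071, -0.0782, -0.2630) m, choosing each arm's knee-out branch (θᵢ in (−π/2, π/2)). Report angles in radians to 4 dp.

θ₁ = 1.2219, θ₂ = 0.3495, θ₃ = -0.3489

rotate P by −φ1: (-0.2071, -0.0782, -0.2630)
  e−x'=0.2771;  (l²−L²−(e−x')²−y'²−z²)/2L = -0.1524
  θ1 = atan2(B,A) + arccos(C/0.3820) = 1.2219
arm 2 (φ=120.0°): x'=0.0358, y'=0.2185
  A=0.0342, B=-0.2630, C=(l²−L²−A²−y'²−z²)/(2L)=-0.0579
  γ=atan2(-0.2630,0.0342)=-1.4416;  ψ=arccos(-0.2185)=1.7910;  θ2=γ+ψ≈0.3495
φ3=240.0° → target in arm frame (0.1713, -0.1403)
  e−x'=-0.1013;  (l²−L²−(e−x')²−y'²−z²)/2L = -0.0053
  γ=atan2(-0.2630,-0.1013)=-1.9384;  ψ=arccos(-0.0187)=1.5895;  θ3=γ+ψ≈-0.3489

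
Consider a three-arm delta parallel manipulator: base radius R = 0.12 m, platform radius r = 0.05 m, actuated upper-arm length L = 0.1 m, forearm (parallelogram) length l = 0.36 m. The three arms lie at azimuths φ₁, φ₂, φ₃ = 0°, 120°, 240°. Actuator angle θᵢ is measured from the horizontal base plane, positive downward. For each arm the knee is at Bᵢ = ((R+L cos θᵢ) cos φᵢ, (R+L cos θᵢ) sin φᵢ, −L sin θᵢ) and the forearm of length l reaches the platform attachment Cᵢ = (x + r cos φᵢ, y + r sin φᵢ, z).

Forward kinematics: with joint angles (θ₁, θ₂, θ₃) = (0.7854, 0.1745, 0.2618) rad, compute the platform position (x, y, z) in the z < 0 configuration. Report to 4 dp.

φ1=0.0°: virtual centre (0.1407, 0.0000, -0.0707), radius l
φ2=120.0°: virtual centre (-0.0842, 0.1459, -0.0174), radius l
φ3=240.0°: virtual centre (-0.0833, -0.1443, -0.0259), radius l
|S₂|²−|S₁|² = 0.0039;  |S₃|²−|S₁|² = 0.0036
[-0.4499 0.2918 0.1067]·P = 0.0039;  [-0.4480 -0.2885 0.0897]·P = 0.0036
det = 0.2606;  x = -0.0084+0.2186z,  y = 0.0004+-0.0287z
sphere 1 gives Az²+Bz+C=0 with A=1.0486, B=0.0762, C=-0.1024;  B²−4AC=0.4352;  roots -0.3509, 0.2782;  negative root z = -0.3509
x = -0.0851, y = 0.0105

(-0.0851, 0.0105, -0.3509)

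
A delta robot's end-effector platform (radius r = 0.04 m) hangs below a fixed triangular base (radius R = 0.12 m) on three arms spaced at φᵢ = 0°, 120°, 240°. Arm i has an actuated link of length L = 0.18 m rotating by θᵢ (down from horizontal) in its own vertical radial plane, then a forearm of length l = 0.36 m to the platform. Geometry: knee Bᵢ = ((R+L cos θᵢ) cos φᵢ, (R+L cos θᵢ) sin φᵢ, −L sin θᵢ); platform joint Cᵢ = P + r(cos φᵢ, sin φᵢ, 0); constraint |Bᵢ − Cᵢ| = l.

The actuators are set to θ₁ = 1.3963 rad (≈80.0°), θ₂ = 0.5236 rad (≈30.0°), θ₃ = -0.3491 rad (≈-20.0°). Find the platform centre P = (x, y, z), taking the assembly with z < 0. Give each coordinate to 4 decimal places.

φ1=0.0°: virtual centre (0.1113, 0.0000, -0.1773), radius l
O2 = (0.2359·cos120.0°, 0.2359·sin120.0°, -0.0900) = (-0.1179, 0.2043, -0.0900)
φ3=240.0°: virtual centre (-0.1246, -0.2158, 0.0616), radius l
eliminate P² terms by subtracting sphere 1 from 2 and 3
plane₁₂: -0.4584x+0.4086y+0.1745z = 0.0199
Cramer: x(z) = -0.0451+0.6926z;  y(z) = -0.0018+0.3499z
quadratic in z: (1.6022)z²+(0.1366)z+(-0.0737)=0, √Δ=0.7008 → z ∈ {-0.2614, 0.1761}; z = -0.2614 (taking z<0)
x = -0.2261, y = -0.0933

(-0.2261, -0.0933, -0.2614)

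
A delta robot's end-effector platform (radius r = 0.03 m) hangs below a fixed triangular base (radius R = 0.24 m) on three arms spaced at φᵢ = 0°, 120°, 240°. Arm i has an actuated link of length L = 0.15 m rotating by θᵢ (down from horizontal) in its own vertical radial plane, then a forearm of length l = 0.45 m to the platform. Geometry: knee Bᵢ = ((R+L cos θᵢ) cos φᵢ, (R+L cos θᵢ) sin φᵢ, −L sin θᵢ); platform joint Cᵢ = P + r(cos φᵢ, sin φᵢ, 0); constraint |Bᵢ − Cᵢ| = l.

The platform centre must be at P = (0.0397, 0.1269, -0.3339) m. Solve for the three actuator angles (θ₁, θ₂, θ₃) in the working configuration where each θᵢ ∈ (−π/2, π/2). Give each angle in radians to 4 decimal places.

θ₁ = 0.2620, θ₂ = -0.0870, θ₃ = 1.1349

arm 1 (φ=0.0°): x'=0.0397, y'=0.1269
  A=0.1703, B=-0.3339, C=(l²−L²−A²−y'²−z²)/(2L)=0.0780
  γ=atan2(-0.3339,0.1703)=-1.0992;  ψ=arccos(0.2081)=1.3611;  θ1=γ+ψ≈0.2620
φ2=120.0° → target in arm frame (0.0900, -0.0978)
  e−x'=0.1200;  (l²−L²−(e−x')²−y'²−z²)/2L = 0.1485
  √(A²+B²)=0.3548;  θ2 = -1.2259+1.1389 ≈ -0.0870
φ3=240.0° → target in arm frame (-0.1297, -0.0291)
  A cos θ + B sin θ = C:  0.3397·cos θ + -0.3339·sin θ = -0.1592
  √(A²+B²)=0.4764;  θ3 = -0.7767+1.9116 ≈ 1.1349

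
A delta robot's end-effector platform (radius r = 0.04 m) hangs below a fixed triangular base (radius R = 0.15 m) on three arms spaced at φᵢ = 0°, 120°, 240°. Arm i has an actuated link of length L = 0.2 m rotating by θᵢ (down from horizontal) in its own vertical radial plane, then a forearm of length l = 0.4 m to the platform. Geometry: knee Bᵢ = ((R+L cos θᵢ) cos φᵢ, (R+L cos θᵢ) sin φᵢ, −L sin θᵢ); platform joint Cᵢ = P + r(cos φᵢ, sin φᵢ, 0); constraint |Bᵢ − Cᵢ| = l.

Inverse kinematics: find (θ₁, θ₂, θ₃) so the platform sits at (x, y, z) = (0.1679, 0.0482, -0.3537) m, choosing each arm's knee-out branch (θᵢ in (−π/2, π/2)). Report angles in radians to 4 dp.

arm 1 (φ=0.0°): x'=0.1679, y'=0.0482
  A cos θ + B sin θ = C:  -0.0579·cos θ + -0.3537·sin θ = -0.0269
  √(A²+B²)=0.3584;  θ1 = -1.7331+1.6461 ≈ -0.0870
rotate P by −φ2: (-0.0422, -0.1695, -0.3537)
  A=0.1522, B=-0.3537, C=(l²−L²−A²−y'²−z²)/(2L)=-0.1425
  √(A²+B²)=0.3851;  θ2 = -1.1644+1.9499 ≈ 0.7855
φ3=240.0° → target in arm frame (-0.1257, 0.1213)
  e−x'=0.2357;  (l²−L²−(e−x')²−y'²−z²)/2L = -0.1884
  θ3 = atan2(B,A) + arccos(C/0.4250) = 1.0471

θ₁ = -0.0870, θ₂ = 0.7855, θ₃ = 1.0471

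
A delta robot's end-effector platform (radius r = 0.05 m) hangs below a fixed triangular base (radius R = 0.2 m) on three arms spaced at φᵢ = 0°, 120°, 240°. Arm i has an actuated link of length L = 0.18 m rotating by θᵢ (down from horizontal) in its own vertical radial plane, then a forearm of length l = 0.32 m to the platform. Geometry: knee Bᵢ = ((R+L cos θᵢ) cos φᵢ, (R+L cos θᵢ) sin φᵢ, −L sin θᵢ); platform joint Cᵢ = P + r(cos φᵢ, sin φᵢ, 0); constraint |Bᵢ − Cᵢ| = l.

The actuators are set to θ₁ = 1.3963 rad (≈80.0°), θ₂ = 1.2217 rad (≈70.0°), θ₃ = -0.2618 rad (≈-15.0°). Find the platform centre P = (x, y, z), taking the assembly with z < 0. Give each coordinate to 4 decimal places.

S1 = (0.1813·cos0.0°, 0.1813·sin0.0°, -0.1773) = (0.1813, 0.0000, -0.1773)
S2 = (0.2116·cos120.0°, 0.2116·sin120.0°, -0.1691) = (-0.1058, 0.1832, -0.1691)
arm 3 at φ=240.0°: e+L cos θ3 = 0.3239;  S3 = (-0.1619, -0.2805, 0.0466)
eliminate P² terms by subtracting sphere 1 from 2 and 3
[-0.5741 0.3664 0.0162]·P = 0.0091;  [-0.6864 -0.5610 0.4477]·P = 0.0428
det = 0.5735;  x = -0.0362+0.3019z,  y = -0.0319+0.4287z
into |P−S₁|² = l²: 1.2749z² + 0.1958z + -0.0227 = 0;  Δ = 0.1539;  z = -0.2306 or 0.0771 → z<0 root = -0.2306
x = -0.1059, y = -0.1308

(-0.1059, -0.1308, -0.2306)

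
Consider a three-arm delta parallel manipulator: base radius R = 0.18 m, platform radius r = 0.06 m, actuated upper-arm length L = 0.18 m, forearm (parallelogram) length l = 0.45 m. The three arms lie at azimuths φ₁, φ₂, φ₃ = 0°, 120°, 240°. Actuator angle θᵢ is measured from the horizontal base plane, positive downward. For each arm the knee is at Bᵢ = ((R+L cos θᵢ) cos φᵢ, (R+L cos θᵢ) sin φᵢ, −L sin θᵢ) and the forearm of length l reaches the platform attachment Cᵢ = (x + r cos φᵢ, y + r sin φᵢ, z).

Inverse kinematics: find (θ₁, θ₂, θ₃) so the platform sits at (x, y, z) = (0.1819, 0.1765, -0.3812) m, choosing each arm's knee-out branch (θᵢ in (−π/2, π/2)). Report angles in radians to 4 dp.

rotate P by −φ1: (0.1819, 0.1765, -0.3812)
  e−x'=-0.0619;  (l²−L²−(e−x')²−y'²−z²)/2L = -0.0283
  θ1 = atan2(B,A) + arccos(C/0.3862) = -0.0876
rotate P by −φ2: (0.0619, -0.2458, -0.3812)
  A cos θ + B sin θ = C:  0.0581·cos θ + -0.3812·sin θ = -0.1083
  θ2 = atan2(B,A) + arccos(C/0.3856) = 0.4360
φ3=240.0° → target in arm frame (-0.2438, 0.0693)
  e−x'=0.3638;  (l²−L²−(e−x')²−y'²−z²)/2L = -0.3121
  θ3 = atan2(B,A) + arccos(C/0.5269) = 1.3960

θ₁ = -0.0876, θ₂ = 0.4360, θ₃ = 1.3960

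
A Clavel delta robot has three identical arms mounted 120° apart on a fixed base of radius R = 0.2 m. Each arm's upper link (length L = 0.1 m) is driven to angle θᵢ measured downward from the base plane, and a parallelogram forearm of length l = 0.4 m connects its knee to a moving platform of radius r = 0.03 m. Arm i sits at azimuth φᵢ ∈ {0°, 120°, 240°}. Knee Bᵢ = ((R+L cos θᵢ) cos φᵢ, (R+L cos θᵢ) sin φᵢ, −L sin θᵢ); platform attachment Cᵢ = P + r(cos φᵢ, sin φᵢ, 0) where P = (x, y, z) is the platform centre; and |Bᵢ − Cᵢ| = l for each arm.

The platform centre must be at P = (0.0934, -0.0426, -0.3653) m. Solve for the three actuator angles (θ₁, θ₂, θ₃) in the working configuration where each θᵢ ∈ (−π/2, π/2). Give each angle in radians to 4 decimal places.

φ1=0.0° → target in arm frame (0.0934, -0.0426)
  A=0.0766, B=-0.3653, C=(l²−L²−A²−y'²−z²)/(2L)=0.0444
  √(A²+B²)=0.3732;  θ1 = -1.3641+1.4516 ≈ 0.0875
arm 2 (φ=120.0°): x'=-0.0836, y'=-0.0596
  A=0.2536, B=-0.3653, C=(l²−L²−A²−y'²−z²)/(2L)=-0.2565
  √(A²+B²)=0.4447;  θ2 = -0.9640+2.1857 ≈ 1.2217
rotate P by −φ3: (-0.0098, 0.1022, -0.3653)
  e−x'=0.1798;  (l²−L²−(e−x')²−y'²−z²)/2L = -0.1311
  θ3 = atan2(B,A) + arccos(C/0.4072) = 0.7852

θ₁ = 0.0875, θ₂ = 1.2217, θ₃ = 0.7852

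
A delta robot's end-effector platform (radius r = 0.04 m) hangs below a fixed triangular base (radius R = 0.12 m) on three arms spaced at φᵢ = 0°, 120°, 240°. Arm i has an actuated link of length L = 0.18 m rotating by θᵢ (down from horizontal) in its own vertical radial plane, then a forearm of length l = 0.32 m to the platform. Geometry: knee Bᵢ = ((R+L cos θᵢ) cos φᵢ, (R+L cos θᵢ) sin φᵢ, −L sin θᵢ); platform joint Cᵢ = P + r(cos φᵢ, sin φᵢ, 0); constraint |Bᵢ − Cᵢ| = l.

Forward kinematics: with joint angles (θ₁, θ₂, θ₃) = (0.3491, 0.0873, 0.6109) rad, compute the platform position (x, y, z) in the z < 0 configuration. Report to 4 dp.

S1 = (0.2491·cos0.0°, 0.2491·sin0.0°, -0.0616) = (0.2491, 0.0000, -0.0616)
S2 = (0.2593·cos120.0°, 0.2593·sin120.0°, -0.0157) = (-0.1297, 0.2246, -0.0157)
S3 = (0.2274·cos240.0°, 0.2274·sin240.0°, -0.1032) = (-0.1137, -0.1970, -0.1032)
eliminate P² terms by subtracting sphere 1 from 2 and 3
linear system: -0.7576x+0.4491y = 0.0016−0.0918z; -0.7257x+-0.3939y = -0.0035−-0.0834z
det = 0.6244;  x = 0.0015+-0.0021z,  y = 0.0061+-0.2078z
sphere 1 gives Az²+Bz+C=0 with A=1.0432, B=0.1216, C=-0.0372;  B²−4AC=0.1701;  roots -0.2560, 0.1394;  negative root z = -0.2560
x = 0.0020, y = 0.0593

(0.0020, 0.0593, -0.2560)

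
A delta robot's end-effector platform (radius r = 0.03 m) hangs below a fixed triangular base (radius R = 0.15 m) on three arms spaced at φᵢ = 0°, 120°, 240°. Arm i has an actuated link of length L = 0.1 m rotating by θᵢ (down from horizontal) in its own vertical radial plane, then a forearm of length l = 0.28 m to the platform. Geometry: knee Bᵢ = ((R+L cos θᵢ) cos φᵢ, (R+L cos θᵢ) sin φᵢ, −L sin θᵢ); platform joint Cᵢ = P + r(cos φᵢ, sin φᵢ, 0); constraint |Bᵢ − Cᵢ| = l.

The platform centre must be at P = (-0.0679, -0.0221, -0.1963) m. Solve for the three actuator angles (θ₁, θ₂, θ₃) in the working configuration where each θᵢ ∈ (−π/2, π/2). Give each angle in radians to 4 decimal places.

θ₁ = 0.8728, θ₂ = 0.1740, θ₃ = -0.2624

φ1=0.0° → target in arm frame (-0.0679, -0.0221)
  A=0.1879, B=-0.1963, C=(l²−L²−A²−y'²−z²)/(2L)=-0.0296
  γ=atan2(-0.1963,0.1879)=-0.8073;  ψ=arccos(-0.1091)=1.6801;  θ1=γ+ψ≈0.8728
φ2=120.0° → target in arm frame (0.0148, 0.0699)
  A=0.1052, B=-0.1963, C=(l²−L²−A²−y'²−z²)/(2L)=0.0696
  θ2 = atan2(B,A) + arccos(C/0.2227) = 0.1740
rotate P by −φ3: (0.0531, -0.0478, -0.1963)
  e−x'=0.0669;  (l²−L²−(e−x')²−y'²−z²)/2L = 0.1155
  γ=atan2(-0.1963,0.0669)=-1.2423;  ψ=arccos(0.5571)=0.9799;  θ3=γ+ψ≈-0.2624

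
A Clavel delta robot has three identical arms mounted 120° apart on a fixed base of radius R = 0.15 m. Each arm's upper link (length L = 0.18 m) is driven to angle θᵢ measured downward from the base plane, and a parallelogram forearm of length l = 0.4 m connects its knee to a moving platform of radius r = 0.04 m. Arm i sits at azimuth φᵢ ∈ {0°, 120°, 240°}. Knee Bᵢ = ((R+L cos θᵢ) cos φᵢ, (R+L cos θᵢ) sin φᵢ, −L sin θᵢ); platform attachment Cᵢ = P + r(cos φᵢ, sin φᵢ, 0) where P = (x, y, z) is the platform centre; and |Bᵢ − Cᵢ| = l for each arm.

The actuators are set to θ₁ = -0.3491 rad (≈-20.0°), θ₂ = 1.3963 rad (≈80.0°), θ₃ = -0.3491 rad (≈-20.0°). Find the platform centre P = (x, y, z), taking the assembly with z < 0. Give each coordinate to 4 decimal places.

(0.1272, -0.2204, -0.2357)

O1 = (0.2791·cos0.0°, 0.2791·sin0.0°, 0.0616) = (0.2791, 0.0000, 0.0616)
φ2=120.0°: virtual centre (-0.0706, 0.1223, -0.1773), radius l
O3 = (0.2791·cos240.0°, 0.2791·sin240.0°, 0.0616) = (-0.1396, -0.2417, 0.0616)
subtract pairs → two planes through P
plane₁₂: -0.6995x+0.2447y+-0.4777z = -0.0303
Cramer: x(z) = 0.0270-0.4252z;  y(z) = -0.0468+0.7365z
sphere 1 gives Az²+Bz+C=0 with A=1.7233, B=0.0224, C=-0.0904;  B²−4AC=0.6240;  roots -0.2357, 0.2227;  negative root z = -0.2357
x = 0.1272, y = -0.2204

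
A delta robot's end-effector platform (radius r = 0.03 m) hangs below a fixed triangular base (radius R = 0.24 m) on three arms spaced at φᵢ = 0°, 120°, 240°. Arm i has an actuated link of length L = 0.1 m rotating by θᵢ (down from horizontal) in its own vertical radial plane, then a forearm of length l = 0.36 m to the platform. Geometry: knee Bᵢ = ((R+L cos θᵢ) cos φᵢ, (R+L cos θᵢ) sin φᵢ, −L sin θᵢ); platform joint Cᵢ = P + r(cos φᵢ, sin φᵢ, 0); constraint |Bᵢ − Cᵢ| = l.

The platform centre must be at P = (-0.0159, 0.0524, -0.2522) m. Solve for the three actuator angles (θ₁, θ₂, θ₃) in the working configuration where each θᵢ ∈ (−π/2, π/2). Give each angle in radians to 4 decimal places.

θ₁ = 0.6977, θ₂ = 0.0008, θ₃ = 0.8726

arm 1 (φ=0.0°): x'=-0.0159, y'=0.0524
  A cos θ + B sin θ = C:  0.2259·cos θ + -0.2522·sin θ = 0.0111
  γ=atan2(-0.2522,0.2259)=-0.8404;  ψ=arccos(0.0328)=1.5380;  θ1=γ+ψ≈0.6977
rotate P by −φ2: (0.0533, -0.0124, -0.2522)
  e−x'=0.1567;  (l²−L²−(e−x')²−y'²−z²)/2L = 0.1565
  γ=atan2(-0.2522,0.1567)=-1.0149;  ψ=arccos(0.5270)=1.0157;  θ2=γ+ψ≈0.0008
rotate P by −φ3: (-0.0374, -0.0400, -0.2522)
  e−x'=0.2474;  (l²−L²−(e−x')²−y'²−z²)/2L = -0.0341
  θ3 = atan2(B,A) + arccos(C/0.3533) = 0.8726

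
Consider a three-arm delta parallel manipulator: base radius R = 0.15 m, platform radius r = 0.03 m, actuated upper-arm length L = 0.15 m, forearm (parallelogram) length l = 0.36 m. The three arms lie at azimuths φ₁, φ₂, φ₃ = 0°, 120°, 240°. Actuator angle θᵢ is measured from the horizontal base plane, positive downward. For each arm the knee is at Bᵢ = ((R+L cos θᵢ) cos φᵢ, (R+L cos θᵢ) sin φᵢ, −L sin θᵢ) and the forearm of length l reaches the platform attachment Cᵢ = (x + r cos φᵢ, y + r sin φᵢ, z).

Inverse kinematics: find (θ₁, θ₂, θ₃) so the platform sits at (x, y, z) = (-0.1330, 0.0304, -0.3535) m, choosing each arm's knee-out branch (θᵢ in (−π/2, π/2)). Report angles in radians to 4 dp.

rotate P by −φ1: (-0.1330, 0.0304, -0.3535)
  e−x'=0.2530;  (l²−L²−(e−x')²−y'²−z²)/2L = -0.2760
  θ1 = atan2(B,A) + arccos(C/0.4347) = 1.3090
arm 2 (φ=120.0°): x'=0.0928, y'=0.1000
  A cos θ + B sin θ = C:  0.0272·cos θ + -0.3535·sin θ = -0.0953
  θ2 = atan2(B,A) + arccos(C/0.3545) = 0.3489
rotate P by −φ3: (0.0402, -0.1304, -0.3535)
  A cos θ + B sin θ = C:  0.0798·cos θ + -0.3535·sin θ = -0.1374
  √(A²+B²)=0.3624;  θ3 = -1.3487+1.9598 ≈ 0.6111

θ₁ = 1.3090, θ₂ = 0.3489, θ₃ = 0.6111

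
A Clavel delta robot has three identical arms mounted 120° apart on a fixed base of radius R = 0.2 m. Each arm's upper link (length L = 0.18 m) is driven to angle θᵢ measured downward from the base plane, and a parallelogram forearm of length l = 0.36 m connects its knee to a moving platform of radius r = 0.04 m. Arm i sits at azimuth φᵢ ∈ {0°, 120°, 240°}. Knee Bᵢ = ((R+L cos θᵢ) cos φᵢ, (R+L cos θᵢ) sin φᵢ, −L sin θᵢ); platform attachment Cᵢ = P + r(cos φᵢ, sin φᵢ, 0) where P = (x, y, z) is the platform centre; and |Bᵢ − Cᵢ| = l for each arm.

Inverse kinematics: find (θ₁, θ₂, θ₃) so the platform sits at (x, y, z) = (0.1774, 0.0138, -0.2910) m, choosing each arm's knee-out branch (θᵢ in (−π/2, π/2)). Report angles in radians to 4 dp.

θ₁ = -0.1746, θ₂ = 1.2218, θ₃ = 1.3094

rotate P by −φ1: (0.1774, 0.0138, -0.2910)
  e−x'=-0.0174;  (l²−L²−(e−x')²−y'²−z²)/2L = 0.0334
  √(A²+B²)=0.2915;  θ1 = -1.6305+1.4560 ≈ -0.1746
rotate P by −φ2: (-0.0767, -0.1605, -0.2910)
  A=0.2367, B=-0.2910, C=(l²−L²−A²−y'²−z²)/(2L)=-0.1925
  γ=atan2(-0.2910,0.2367)=-0.8878;  ψ=arccos(-0.5132)=2.1097;  θ2=γ+ψ≈1.2218
rotate P by −φ3: (-0.1007, 0.1467, -0.2910)
  e−x'=0.2607;  (l²−L²−(e−x')²−y'²−z²)/2L = -0.2138
  θ3 = atan2(B,A) + arccos(C/0.3907) = 1.3094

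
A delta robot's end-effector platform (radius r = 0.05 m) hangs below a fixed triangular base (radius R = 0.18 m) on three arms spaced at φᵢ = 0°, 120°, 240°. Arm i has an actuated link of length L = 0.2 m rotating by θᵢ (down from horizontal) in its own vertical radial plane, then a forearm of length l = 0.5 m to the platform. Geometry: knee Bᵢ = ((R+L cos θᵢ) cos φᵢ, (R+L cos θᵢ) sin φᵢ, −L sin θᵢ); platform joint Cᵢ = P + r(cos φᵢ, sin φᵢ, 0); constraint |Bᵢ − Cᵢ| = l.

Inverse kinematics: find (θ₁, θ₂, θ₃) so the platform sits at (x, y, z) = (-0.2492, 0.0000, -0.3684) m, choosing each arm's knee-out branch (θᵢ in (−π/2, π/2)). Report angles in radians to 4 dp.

arm 1 (φ=0.0°): x'=-0.2492, y'=0.0000
  A cos θ + B sin θ = C:  0.3792·cos θ + -0.3684·sin θ = -0.1738
  θ1 = atan2(B,A) + arccos(C/0.5287) = 1.1348
φ2=120.0° → target in arm frame (0.1246, 0.2158)
  A=0.0054, B=-0.3684, C=(l²−L²−A²−y'²−z²)/(2L)=0.0692
  θ2 = atan2(B,A) + arccos(C/0.3684) = -0.1743
arm 3 (φ=240.0°): x'=0.1246, y'=-0.2158
  e−x'=0.0054;  (l²−L²−(e−x')²−y'²−z²)/2L = 0.0692
  √(A²+B²)=0.3684;  θ3 = -1.5561+1.3819 ≈ -0.1743

θ₁ = 1.1348, θ₂ = -0.1743, θ₃ = -0.1743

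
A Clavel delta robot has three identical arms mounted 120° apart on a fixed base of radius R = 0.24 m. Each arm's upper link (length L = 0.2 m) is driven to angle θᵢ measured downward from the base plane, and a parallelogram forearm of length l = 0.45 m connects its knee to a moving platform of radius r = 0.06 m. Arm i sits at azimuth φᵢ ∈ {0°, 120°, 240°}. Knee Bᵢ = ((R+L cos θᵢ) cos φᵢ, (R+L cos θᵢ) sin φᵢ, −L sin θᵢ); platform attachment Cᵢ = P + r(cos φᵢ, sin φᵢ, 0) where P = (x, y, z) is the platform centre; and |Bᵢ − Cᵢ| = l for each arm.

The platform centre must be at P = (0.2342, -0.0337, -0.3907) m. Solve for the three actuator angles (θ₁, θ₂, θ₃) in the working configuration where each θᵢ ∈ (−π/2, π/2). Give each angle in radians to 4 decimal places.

rotate P by −φ1: (0.2342, -0.0337, -0.3907)
  A=-0.0542, B=-0.3907, C=(l²−L²−A²−y'²−z²)/(2L)=0.0145
  θ1 = atan2(B,A) + arccos(C/0.3944) = -0.1745
φ2=120.0° → target in arm frame (-0.1463, -0.1860)
  A=0.3263, B=-0.3907, C=(l²−L²−A²−y'²−z²)/(2L)=-0.3280
  γ=atan2(-0.3907,0.3263)=-0.8750;  ψ=arccos(-0.6443)=2.2710;  θ2=γ+ψ≈1.3960
rotate P by −φ3: (-0.0879, 0.2197, -0.3907)
  A cos θ + B sin θ = C:  0.2679·cos θ + -0.3907·sin θ = -0.2755
  √(A²+B²)=0.4737;  θ3 = -0.9697+2.1913 ≈ 1.2216

θ₁ = -0.1745, θ₂ = 1.3960, θ₃ = 1.2216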